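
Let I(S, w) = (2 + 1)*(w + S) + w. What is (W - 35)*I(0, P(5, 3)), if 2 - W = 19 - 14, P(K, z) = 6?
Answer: -912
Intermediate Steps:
W = -3 (W = 2 - (19 - 14) = 2 - 1*5 = 2 - 5 = -3)
I(S, w) = 3*S + 4*w (I(S, w) = 3*(S + w) + w = (3*S + 3*w) + w = 3*S + 4*w)
(W - 35)*I(0, P(5, 3)) = (-3 - 35)*(3*0 + 4*6) = -38*(0 + 24) = -38*24 = -912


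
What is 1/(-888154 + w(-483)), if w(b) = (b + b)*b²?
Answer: -1/226245328 ≈ -4.4200e-9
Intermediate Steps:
w(b) = 2*b³ (w(b) = (2*b)*b² = 2*b³)
1/(-888154 + w(-483)) = 1/(-888154 + 2*(-483)³) = 1/(-888154 + 2*(-112678587)) = 1/(-888154 - 225357174) = 1/(-226245328) = -1/226245328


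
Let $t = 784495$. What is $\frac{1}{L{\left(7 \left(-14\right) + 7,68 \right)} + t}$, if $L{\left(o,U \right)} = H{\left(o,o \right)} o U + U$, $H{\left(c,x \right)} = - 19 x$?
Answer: $- \frac{1}{9914489} \approx -1.0086 \cdot 10^{-7}$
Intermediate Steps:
$L{\left(o,U \right)} = U - 19 U o^{2}$ ($L{\left(o,U \right)} = - 19 o o U + U = - 19 o^{2} U + U = - 19 U o^{2} + U = U - 19 U o^{2}$)
$\frac{1}{L{\left(7 \left(-14\right) + 7,68 \right)} + t} = \frac{1}{68 \left(1 - 19 \left(7 \left(-14\right) + 7\right)^{2}\right) + 784495} = \frac{1}{68 \left(1 - 19 \left(-98 + 7\right)^{2}\right) + 784495} = \frac{1}{68 \left(1 - 19 \left(-91\right)^{2}\right) + 784495} = \frac{1}{68 \left(1 - 157339\right) + 784495} = \frac{1}{68 \left(-157338\right) + 784495} = \frac{1}{-10698984 + 784495} = \frac{1}{-9914489} = - \frac{1}{9914489}$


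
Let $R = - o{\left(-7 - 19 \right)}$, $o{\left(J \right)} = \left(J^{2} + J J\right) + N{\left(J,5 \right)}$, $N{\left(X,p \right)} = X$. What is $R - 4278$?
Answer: $-5604$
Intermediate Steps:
$o{\left(J \right)} = J + 2 J^{2}$ ($o{\left(J \right)} = \left(J^{2} + J J\right) + J = \left(J^{2} + J^{2}\right) + J = 2 J^{2} + J = J + 2 J^{2}$)
$R = -1326$ ($R = - \left(-7 - 19\right) \left(1 + 2 \left(-7 - 19\right)\right) = - \left(-26\right) \left(1 + 2 \left(-26\right)\right) = - \left(-26\right) \left(1 - 52\right) = - \left(-26\right) \left(-51\right) = \left(-1\right) 1326 = -1326$)
$R - 4278 = -1326 - 4278 = -5604$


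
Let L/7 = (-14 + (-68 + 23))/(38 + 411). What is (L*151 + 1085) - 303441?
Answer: -135820207/449 ≈ -3.0250e+5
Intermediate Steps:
L = -413/449 (L = 7*((-14 + (-68 + 23))/(38 + 411)) = 7*((-14 - 45)/449) = 7*(-59*1/449) = 7*(-59/449) = -413/449 ≈ -0.91982)
(L*151 + 1085) - 303441 = (-413/449*151 + 1085) - 303441 = (-62363/449 + 1085) - 303441 = 424802/449 - 303441 = -135820207/449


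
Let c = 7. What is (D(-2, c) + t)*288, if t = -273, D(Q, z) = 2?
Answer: -78048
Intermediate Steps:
(D(-2, c) + t)*288 = (2 - 273)*288 = -271*288 = -78048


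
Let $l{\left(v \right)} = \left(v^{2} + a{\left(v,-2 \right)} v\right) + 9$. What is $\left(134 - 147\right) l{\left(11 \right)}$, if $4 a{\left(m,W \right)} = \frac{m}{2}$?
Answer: $- \frac{15093}{8} \approx -1886.6$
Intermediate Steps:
$a{\left(m,W \right)} = \frac{m}{8}$ ($a{\left(m,W \right)} = \frac{m \frac{1}{2}}{4} = \frac{\frac{1}{2} m}{4} = \frac{m}{8}$)
$l{\left(v \right)} = 9 + \frac{9 v^{2}}{8}$ ($l{\left(v \right)} = \left(v^{2} + \frac{v}{8} v\right) + 9 = \left(v^{2} + \frac{v^{2}}{8}\right) + 9 = \frac{9 v^{2}}{8} + 9 = 9 + \frac{9 v^{2}}{8}$)
$\left(134 - 147\right) l{\left(11 \right)} = \left(134 - 147\right) \left(9 + \frac{9 \cdot 11^{2}}{8}\right) = - 13 \left(9 + \frac{9}{8} \cdot 121\right) = - 13 \left(9 + \frac{1089}{8}\right) = \left(-13\right) \frac{1161}{8} = - \frac{15093}{8}$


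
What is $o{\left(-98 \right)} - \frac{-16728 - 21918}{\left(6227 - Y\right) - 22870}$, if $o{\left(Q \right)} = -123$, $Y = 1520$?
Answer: $- \frac{2272695}{18163} \approx -125.13$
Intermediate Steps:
$o{\left(-98 \right)} - \frac{-16728 - 21918}{\left(6227 - Y\right) - 22870} = -123 - \frac{-16728 - 21918}{\left(6227 - 1520\right) - 22870} = -123 - - \frac{38646}{\left(6227 - 1520\right) - 22870} = -123 - - \frac{38646}{4707 - 22870} = -123 - - \frac{38646}{-18163} = -123 - \left(-38646\right) \left(- \frac{1}{18163}\right) = -123 - \frac{38646}{18163} = - \frac{2272695}{18163}$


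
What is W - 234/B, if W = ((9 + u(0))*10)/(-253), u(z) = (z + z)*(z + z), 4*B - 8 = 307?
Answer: -29462/8855 ≈ -3.3272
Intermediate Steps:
B = 315/4 (B = 2 + (¼)*307 = 2 + 307/4 = 315/4 ≈ 78.750)
u(z) = 4*z² (u(z) = (2*z)*(2*z) = 4*z²)
W = -90/253 (W = ((9 + 4*0²)*10)/(-253) = ((9 + 4*0)*10)*(-1/253) = ((9 + 0)*10)*(-1/253) = (9*10)*(-1/253) = 90*(-1/253) = -90/253 ≈ -0.35573)
W - 234/B = -90/253 - 234/315/4 = -90/253 - 234*4/315 = -90/253 - 1*104/35 = -90/253 - 104/35 = -29462/8855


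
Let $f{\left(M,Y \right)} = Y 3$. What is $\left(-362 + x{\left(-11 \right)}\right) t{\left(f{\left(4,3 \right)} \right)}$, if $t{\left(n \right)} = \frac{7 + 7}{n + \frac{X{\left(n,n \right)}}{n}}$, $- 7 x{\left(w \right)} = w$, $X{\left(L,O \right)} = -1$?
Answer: $- \frac{22707}{40} \approx -567.67$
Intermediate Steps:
$x{\left(w \right)} = - \frac{w}{7}$
$f{\left(M,Y \right)} = 3 Y$
$t{\left(n \right)} = \frac{14}{n - \frac{1}{n}}$ ($t{\left(n \right)} = \frac{7 + 7}{n - \frac{1}{n}} = \frac{14}{n - \frac{1}{n}}$)
$\left(-362 + x{\left(-11 \right)}\right) t{\left(f{\left(4,3 \right)} \right)} = \left(-362 - - \frac{11}{7}\right) \frac{14 \cdot 3 \cdot 3}{-1 + \left(3 \cdot 3\right)^{2}} = \left(-362 + \frac{11}{7}\right) 14 \cdot 9 \frac{1}{-1 + 9^{2}} = - \frac{2523 \cdot 14 \cdot 9 \frac{1}{-1 + 81}}{7} = - \frac{2523 \cdot 14 \cdot 9 \cdot \frac{1}{80}}{7} = \left(- \frac{2523}{7}\right) \frac{63}{40} = - \frac{22707}{40}$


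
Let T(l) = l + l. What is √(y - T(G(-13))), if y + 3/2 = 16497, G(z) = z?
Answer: √66086/2 ≈ 128.54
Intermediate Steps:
T(l) = 2*l
y = 32991/2 (y = -3/2 + 16497 = 32991/2 ≈ 16496.)
√(y - T(G(-13))) = √(32991/2 - 2*(-13)) = √(32991/2 - 1*(-26)) = √(32991/2 + 26) = √(33043/2) = √66086/2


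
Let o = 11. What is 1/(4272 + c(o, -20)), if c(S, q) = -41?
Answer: 1/4231 ≈ 0.00023635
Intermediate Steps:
1/(4272 + c(o, -20)) = 1/(4272 - 41) = 1/4231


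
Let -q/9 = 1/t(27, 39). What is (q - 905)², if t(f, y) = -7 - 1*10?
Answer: 236421376/289 ≈ 8.1807e+5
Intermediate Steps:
t(f, y) = -17 (t(f, y) = -7 - 10 = -17)
q = 9/17 (q = -9/(-17) = -9*(-1/17) = 9/17 ≈ 0.52941)
(q - 905)² = (9/17 - 905)² = (-15376/17)² = 236421376/289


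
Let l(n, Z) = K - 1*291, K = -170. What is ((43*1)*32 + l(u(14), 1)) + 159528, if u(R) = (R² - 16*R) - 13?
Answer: 160443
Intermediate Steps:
u(R) = -13 + R² - 16*R
l(n, Z) = -461 (l(n, Z) = -170 - 1*291 = -170 - 291 = -461)
((43*1)*32 + l(u(14), 1)) + 159528 = ((43*1)*32 - 461) + 159528 = (43*32 - 461) + 159528 = (1376 - 461) + 159528 = 915 + 159528 = 160443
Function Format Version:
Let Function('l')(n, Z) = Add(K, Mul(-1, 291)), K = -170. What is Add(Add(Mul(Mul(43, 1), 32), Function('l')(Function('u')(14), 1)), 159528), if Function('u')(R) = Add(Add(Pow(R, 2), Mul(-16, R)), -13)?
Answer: 160443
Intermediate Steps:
Function('u')(R) = Add(-13, Pow(R, 2), Mul(-16, R))
Function('l')(n, Z) = -461 (Function('l')(n, Z) = Add(-170, Mul(-1, 291)) = Add(-170, -291) = -461)
Add(Add(Mul(Mul(43, 1), 32), Function('l')(Function('u')(14), 1)), 159528) = Add(Add(Mul(Mul(43, 1), 32), -461), 159528) = Add(Add(Mul(43, 32), -461), 159528) = Add(Add(1376, -461), 159528) = Add(915, 159528) = 160443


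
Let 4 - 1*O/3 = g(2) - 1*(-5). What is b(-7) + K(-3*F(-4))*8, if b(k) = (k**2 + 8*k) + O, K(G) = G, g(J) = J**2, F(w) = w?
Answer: 74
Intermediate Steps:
O = -15 (O = 12 - 3*(2**2 - 1*(-5)) = 12 - 3*(4 + 5) = 12 - 3*9 = 12 - 27 = -15)
b(k) = -15 + k**2 + 8*k (b(k) = (k**2 + 8*k) - 15 = -15 + k**2 + 8*k)
b(-7) + K(-3*F(-4))*8 = (-15 + (-7)**2 + 8*(-7)) - 3*(-4)*8 = (-15 + 49 - 56) + 12*8 = -22 + 96 = 74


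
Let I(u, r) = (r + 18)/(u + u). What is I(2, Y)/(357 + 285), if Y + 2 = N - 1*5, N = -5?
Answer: 1/428 ≈ 0.0023364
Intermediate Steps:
Y = -12 (Y = -2 + (-5 - 1*5) = -2 + (-5 - 5) = -2 - 10 = -12)
I(u, r) = (18 + r)/(2*u) (I(u, r) = (18 + r)/((2*u)) = (18 + r)*(1/(2*u)) = (18 + r)/(2*u))
I(2, Y)/(357 + 285) = ((½)*(18 - 12)/2)/(357 + 285) = ((½)*(½)*6)/642 = (3/2)*(1/642) = 1/428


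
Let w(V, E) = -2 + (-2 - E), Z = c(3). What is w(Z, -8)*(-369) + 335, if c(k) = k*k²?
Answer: -1141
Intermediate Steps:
c(k) = k³
Z = 27 (Z = 3³ = 27)
w(V, E) = -4 - E
w(Z, -8)*(-369) + 335 = (-4 - 1*(-8))*(-369) + 335 = (-4 + 8)*(-369) + 335 = 4*(-369) + 335 = -1476 + 335 = -1141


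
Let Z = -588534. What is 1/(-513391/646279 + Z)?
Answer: -646279/380357678377 ≈ -1.6991e-6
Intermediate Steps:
1/(-513391/646279 + Z) = 1/(-513391/646279 - 588534) = 1/(-380357678377/646279) = -646279/380357678377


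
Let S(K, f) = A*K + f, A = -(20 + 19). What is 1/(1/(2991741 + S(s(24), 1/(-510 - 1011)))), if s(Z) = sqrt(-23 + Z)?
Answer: 4550378741/1521 ≈ 2.9917e+6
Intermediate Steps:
A = -39 (A = -1*39 = -39)
S(K, f) = f - 39*K (S(K, f) = -39*K + f = f - 39*K)
1/(1/(2991741 + S(s(24), 1/(-510 - 1011)))) = 1/(1/(2991741 + (1/(-510 - 1011) - 39*sqrt(-23 + 24)))) = 1/(1/(2991741 + (1/(-1521) - 39*sqrt(1)))) = 1/(1/(2991741 + (-1/1521 - 39*1))) = 1/(1/(2991741 + (-1/1521 - 39))) = 1/(1/(2991741 - 59320/1521)) = 1/(1/(4550378741/1521)) = 1/(1521/4550378741) = 4550378741/1521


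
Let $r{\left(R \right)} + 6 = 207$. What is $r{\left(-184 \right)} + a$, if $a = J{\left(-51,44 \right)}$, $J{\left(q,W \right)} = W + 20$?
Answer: $265$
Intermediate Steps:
$r{\left(R \right)} = 201$ ($r{\left(R \right)} = -6 + 207 = 201$)
$J{\left(q,W \right)} = 20 + W$
$a = 64$ ($a = 20 + 44 = 64$)
$r{\left(-184 \right)} + a = 201 + 64 = 265$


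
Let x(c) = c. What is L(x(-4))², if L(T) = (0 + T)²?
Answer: 256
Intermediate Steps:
L(T) = T²
L(x(-4))² = ((-4)²)² = 16² = 256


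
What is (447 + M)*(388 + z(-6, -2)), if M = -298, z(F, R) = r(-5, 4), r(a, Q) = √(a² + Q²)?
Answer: 57812 + 149*√41 ≈ 58766.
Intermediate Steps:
r(a, Q) = √(Q² + a²)
z(F, R) = √41 (z(F, R) = √(4² + (-5)²) = √(16 + 25) = √41)
(447 + M)*(388 + z(-6, -2)) = (447 - 298)*(388 + √41) = 149*(388 + √41) = 57812 + 149*√41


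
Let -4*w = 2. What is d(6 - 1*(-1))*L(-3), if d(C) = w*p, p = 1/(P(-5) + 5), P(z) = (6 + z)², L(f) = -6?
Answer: ½ ≈ 0.50000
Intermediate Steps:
w = -½ (w = -¼*2 = -½ ≈ -0.50000)
p = ⅙ (p = 1/((6 - 5)² + 5) = 1/(1² + 5) = 1/(1 + 5) = 1/6 = ⅙ ≈ 0.16667)
d(C) = -1/12 (d(C) = -½*⅙ = -1/12)
d(6 - 1*(-1))*L(-3) = -1/12*(-6) = ½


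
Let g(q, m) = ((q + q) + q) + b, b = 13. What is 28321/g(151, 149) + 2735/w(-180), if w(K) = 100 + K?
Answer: 99117/3728 ≈ 26.587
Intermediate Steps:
g(q, m) = 13 + 3*q (g(q, m) = ((q + q) + q) + 13 = (2*q + q) + 13 = 3*q + 13 = 13 + 3*q)
28321/g(151, 149) + 2735/w(-180) = 28321/(13 + 3*151) + 2735/(100 - 180) = 28321/(13 + 453) + 2735/(-80) = 28321/466 + 2735*(-1/80) = 28321*(1/466) - 547/16 = 28321/466 - 547/16 = 99117/3728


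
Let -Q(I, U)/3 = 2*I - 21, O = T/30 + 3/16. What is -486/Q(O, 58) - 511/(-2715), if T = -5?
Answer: -10298887/1365645 ≈ -7.5414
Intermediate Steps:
O = 1/48 (O = -5/30 + 3/16 = -5*1/30 + 3*(1/16) = -⅙ + 3/16 = 1/48 ≈ 0.020833)
Q(I, U) = 63 - 6*I (Q(I, U) = -3*(2*I - 21) = -3*(-21 + 2*I) = 63 - 6*I)
-486/Q(O, 58) - 511/(-2715) = -486/(63 - 6*1/48) - 511/(-2715) = -486/(63 - ⅛) - 511*(-1/2715) = -486/503/8 + 511/2715 = -486*8/503 + 511/2715 = -3888/503 + 511/2715 = -10298887/1365645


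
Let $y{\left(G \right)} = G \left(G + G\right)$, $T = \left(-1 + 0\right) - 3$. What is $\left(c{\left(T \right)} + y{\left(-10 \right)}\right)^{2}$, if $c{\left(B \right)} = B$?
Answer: $38416$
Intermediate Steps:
$T = -4$ ($T = -1 - 3 = -4$)
$y{\left(G \right)} = 2 G^{2}$ ($y{\left(G \right)} = G 2 G = 2 G^{2}$)
$\left(c{\left(T \right)} + y{\left(-10 \right)}\right)^{2} = \left(-4 + 2 \left(-10\right)^{2}\right)^{2} = \left(-4 + 2 \cdot 100\right)^{2} = \left(-4 + 200\right)^{2} = 196^{2} = 38416$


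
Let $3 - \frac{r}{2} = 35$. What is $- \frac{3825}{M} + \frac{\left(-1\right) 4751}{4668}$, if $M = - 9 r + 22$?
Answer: $- \frac{10348099}{1395732} \approx -7.4141$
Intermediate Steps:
$r = -64$ ($r = 6 - 70 = -64$)
$M = 598$ ($M = \left(-9\right) \left(-64\right) + 22 = 576 + 22 = 598$)
$- \frac{3825}{M} + \frac{\left(-1\right) 4751}{4668} = - \frac{3825}{598} + \frac{\left(-1\right) 4751}{4668} = \left(-3825\right) \frac{1}{598} - \frac{4751}{4668} = - \frac{3825}{598} - \frac{4751}{4668} = - \frac{10348099}{1395732}$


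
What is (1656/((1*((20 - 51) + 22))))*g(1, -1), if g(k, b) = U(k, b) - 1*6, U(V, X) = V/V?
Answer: 920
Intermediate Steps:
U(V, X) = 1
g(k, b) = -5 (g(k, b) = 1 - 1*6 = 1 - 6 = -5)
(1656/((1*((20 - 51) + 22))))*g(1, -1) = (1656/((1*((20 - 51) + 22))))*(-5) = (1656/((1*(-31 + 22))))*(-5) = (1656/((1*(-9))))*(-5) = (1656/(-9))*(-5) = (1656*(-1/9))*(-5) = -184*(-5) = 920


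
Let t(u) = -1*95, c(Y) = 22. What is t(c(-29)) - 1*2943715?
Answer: -2943810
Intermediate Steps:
t(u) = -95
t(c(-29)) - 1*2943715 = -95 - 1*2943715 = -95 - 2943715 = -2943810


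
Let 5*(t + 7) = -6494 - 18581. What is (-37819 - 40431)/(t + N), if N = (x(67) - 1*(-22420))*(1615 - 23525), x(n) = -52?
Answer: 39125/245043951 ≈ 0.00015967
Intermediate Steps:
t = -5022 (t = -7 + (-6494 - 18581)/5 = -7 + (1/5)*(-25075) = -7 - 5015 = -5022)
N = -490082880 (N = (-52 - 1*(-22420))*(1615 - 23525) = (-52 + 22420)*(-21910) = 22368*(-21910) = -490082880)
(-37819 - 40431)/(t + N) = (-37819 - 40431)/(-5022 - 490082880) = -78250/(-490087902) = -78250*(-1/490087902) = 39125/245043951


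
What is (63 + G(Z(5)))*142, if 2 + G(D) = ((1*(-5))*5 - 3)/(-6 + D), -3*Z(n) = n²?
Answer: 384394/43 ≈ 8939.4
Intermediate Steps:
Z(n) = -n²/3
G(D) = -2 - 28/(-6 + D) (G(D) = -2 + ((1*(-5))*5 - 3)/(-6 + D) = -2 + (-5*5 - 3)/(-6 + D) = -2 + (-25 - 3)/(-6 + D) = -2 - 28/(-6 + D))
(63 + G(Z(5)))*142 = (63 + 2*(-8 - (-1)*5²/3)/(-6 - ⅓*5²))*142 = (63 + 2*(-8 - (-1)*25/3)/(-6 - ⅓*25))*142 = (63 + 2*(-8 - 1*(-25/3))/(-6 - 25/3))*142 = (63 + 2*(-8 + 25/3)/(-43/3))*142 = (63 + 2*(-3/43)*(⅓))*142 = (63 - 2/43)*142 = (2707/43)*142 = 384394/43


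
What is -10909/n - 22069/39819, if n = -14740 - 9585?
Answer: -102442954/968597175 ≈ -0.10576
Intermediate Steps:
n = -24325
-10909/n - 22069/39819 = -10909/(-24325) - 22069/39819 = -10909*(-1/24325) - 22069*1/39819 = 10909/24325 - 22069/39819 = -102442954/968597175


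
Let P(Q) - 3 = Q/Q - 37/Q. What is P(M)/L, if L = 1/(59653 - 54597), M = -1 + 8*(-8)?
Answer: 1501632/65 ≈ 23102.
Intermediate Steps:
M = -65 (M = -1 - 64 = -65)
P(Q) = 4 - 37/Q (P(Q) = 3 + (Q/Q - 37/Q) = 3 + (1 - 37/Q) = 4 - 37/Q)
L = 1/5056 ≈ 0.00019778
P(M)/L = (4 - 37/(-65))/(1/5056) = (4 - 37*(-1/65))*5056 = (4 + 37/65)*5056 = (297/65)*5056 = 1501632/65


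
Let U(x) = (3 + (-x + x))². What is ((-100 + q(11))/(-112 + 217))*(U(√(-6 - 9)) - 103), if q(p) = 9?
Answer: 1222/15 ≈ 81.467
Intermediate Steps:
U(x) = 9 (U(x) = (3 + 0)² = 3² = 9)
((-100 + q(11))/(-112 + 217))*(U(√(-6 - 9)) - 103) = ((-100 + 9)/(-112 + 217))*(9 - 103) = -91/105*(-94) = -91*1/105*(-94) = -13/15*(-94) = 1222/15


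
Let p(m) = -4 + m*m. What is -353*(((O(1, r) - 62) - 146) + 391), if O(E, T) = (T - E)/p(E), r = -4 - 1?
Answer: -65305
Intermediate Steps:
r = -5
p(m) = -4 + m**2
O(E, T) = (T - E)/(-4 + E**2)
-353*(((O(1, r) - 62) - 146) + 391) = -353*((((-5 - 1*1)/(-4 + 1**2) - 62) - 146) + 391) = -353*((((-5 - 1)/(-4 + 1) - 62) - 146) + 391) = -353*(((-6/(-3) - 62) - 146) + 391) = -353*(((-1/3*(-6) - 62) - 146) + 391) = -353*(((2 - 62) - 146) + 391) = -353*((-60 - 146) + 391) = -353*(-206 + 391) = -353*185 = -65305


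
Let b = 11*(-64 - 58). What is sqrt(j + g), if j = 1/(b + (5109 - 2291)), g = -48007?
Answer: I*sqrt(2905191571)/246 ≈ 219.1*I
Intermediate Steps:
b = -1342 (b = 11*(-122) = -1342)
j = 1/1476 (j = 1/(-1342 + (5109 - 2291)) = 1/(-1342 + 2818) = 1/1476 ≈ 0.00067751)
sqrt(j + g) = sqrt(1/1476 - 48007) = sqrt(-70858331/1476) = I*sqrt(2905191571)/246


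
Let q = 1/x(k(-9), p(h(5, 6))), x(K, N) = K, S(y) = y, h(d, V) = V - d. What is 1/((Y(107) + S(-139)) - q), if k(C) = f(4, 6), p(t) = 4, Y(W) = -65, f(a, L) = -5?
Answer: -5/1019 ≈ -0.0049068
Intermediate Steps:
k(C) = -5
q = -1/5 (q = 1/(-5) = -1/5 ≈ -0.20000)
1/((Y(107) + S(-139)) - q) = 1/((-65 - 139) - 1*(-1/5)) = 1/(-204 + 1/5) = 1/(-1019/5) = -5/1019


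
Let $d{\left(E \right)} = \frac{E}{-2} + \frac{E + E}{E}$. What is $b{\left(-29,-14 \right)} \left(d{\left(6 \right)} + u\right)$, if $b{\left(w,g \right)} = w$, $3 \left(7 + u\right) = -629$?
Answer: $\frac{18937}{3} \approx 6312.3$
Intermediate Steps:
$u = - \frac{650}{3}$ ($u = -7 + \frac{1}{3} \left(-629\right) = -7 - \frac{629}{3} = - \frac{650}{3} \approx -216.67$)
$d{\left(E \right)} = 2 - \frac{E}{2}$ ($d{\left(E \right)} = E \left(- \frac{1}{2}\right) + \frac{2 E}{E} = - \frac{E}{2} + 2 = 2 - \frac{E}{2}$)
$b{\left(-29,-14 \right)} \left(d{\left(6 \right)} + u\right) = - 29 \left(\left(2 - 3\right) - \frac{650}{3}\right) = - 29 \left(-1 - \frac{650}{3}\right) = \left(-29\right) \left(- \frac{653}{3}\right) = \frac{18937}{3}$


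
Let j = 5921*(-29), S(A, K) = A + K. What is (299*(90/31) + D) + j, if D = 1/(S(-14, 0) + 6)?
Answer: -42368583/248 ≈ -1.7084e+5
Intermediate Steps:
j = -171709
D = -1/8 (D = 1/((-14 + 0) + 6) = 1/(-14 + 6) = 1/(-8) = -1/8 ≈ -0.12500)
(299*(90/31) + D) + j = (299*(90/31) - 1/8) - 171709 = (26910/31 - 1/8) - 171709 = 215249/248 - 171709 = -42368583/248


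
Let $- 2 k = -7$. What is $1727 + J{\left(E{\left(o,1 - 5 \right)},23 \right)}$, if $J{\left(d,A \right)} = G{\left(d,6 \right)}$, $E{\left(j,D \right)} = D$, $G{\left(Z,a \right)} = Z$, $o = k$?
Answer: $1723$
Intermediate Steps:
$k = \frac{7}{2}$ ($k = \left(- \frac{1}{2}\right) \left(-7\right) = \frac{7}{2} \approx 3.5$)
$o = \frac{7}{2} \approx 3.5$
$J{\left(d,A \right)} = d$
$1727 + J{\left(E{\left(o,1 - 5 \right)},23 \right)} = 1727 + \left(1 - 5\right) = 1727 - 4 = 1723$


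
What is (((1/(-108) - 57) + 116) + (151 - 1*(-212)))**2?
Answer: 2077080625/11664 ≈ 1.7808e+5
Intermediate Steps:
(((1/(-108) - 57) + 116) + (151 - 1*(-212)))**2 = (((-1/108 - 57) + 116) + (151 + 212))**2 = ((-6157/108 + 116) + 363)**2 = (6371/108 + 363)**2 = (45575/108)**2 = 2077080625/11664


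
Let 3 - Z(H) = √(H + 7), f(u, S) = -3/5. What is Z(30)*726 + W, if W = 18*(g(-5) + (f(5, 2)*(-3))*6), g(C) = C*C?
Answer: 14112/5 - 726*√37 ≈ -1593.7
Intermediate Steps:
f(u, S) = -⅗ (f(u, S) = -3*⅕ = -⅗)
Z(H) = 3 - √(7 + H) (Z(H) = 3 - √(H + 7) = 3 - √(7 + H))
g(C) = C²
W = 3222/5 (W = 18*((-5)² - ⅗*(-3)*6) = 18*(25 + (9/5)*6) = 18*(25 + 54/5) = 18*(179/5) = 3222/5 ≈ 644.40)
Z(30)*726 + W = (3 - √(7 + 30))*726 + 3222/5 = (3 - √37)*726 + 3222/5 = (2178 - 726*√37) + 3222/5 = 14112/5 - 726*√37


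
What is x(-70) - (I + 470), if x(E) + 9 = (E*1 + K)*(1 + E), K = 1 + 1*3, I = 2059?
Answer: 2016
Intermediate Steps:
K = 4 (K = 1 + 3 = 4)
x(E) = -9 + (1 + E)*(4 + E) (x(E) = -9 + (E*1 + 4)*(1 + E) = -9 + (E + 4)*(1 + E) = -9 + (4 + E)*(1 + E) = -9 + (1 + E)*(4 + E))
x(-70) - (I + 470) = (-5 + (-70)**2 + 5*(-70)) - (2059 + 470) = (-5 + 4900 - 350) - 1*2529 = 4545 - 2529 = 2016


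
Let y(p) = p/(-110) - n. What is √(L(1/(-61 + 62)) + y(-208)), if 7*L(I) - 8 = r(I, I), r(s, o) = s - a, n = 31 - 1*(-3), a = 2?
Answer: I*√94105/55 ≈ 5.5776*I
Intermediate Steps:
n = 34 (n = 31 + 3 = 34)
r(s, o) = -2 + s (r(s, o) = s - 1*2 = s - 2 = -2 + s)
y(p) = -34 - p/110 (y(p) = p/(-110) - 1*34 = p*(-1/110) - 34 = -p/110 - 34 = -34 - p/110)
L(I) = 6/7 + I/7 (L(I) = 8/7 + (-2 + I)/7 = 8/7 + (-2/7 + I/7) = 6/7 + I/7)
√(L(1/(-61 + 62)) + y(-208)) = √((6/7 + 1/(7*(-61 + 62))) + (-34 - 1/110*(-208))) = √((6/7 + (⅐)/1) + (-34 + 104/55)) = √((6/7 + (⅐)*1) - 1766/55) = √((6/7 + ⅐) - 1766/55) = √(1 - 1766/55) = √(-1711/55) = I*√94105/55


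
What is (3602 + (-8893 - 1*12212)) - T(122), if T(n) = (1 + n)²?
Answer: -32632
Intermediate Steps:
(3602 + (-8893 - 1*12212)) - T(122) = (3602 + (-8893 - 1*12212)) - (1 + 122)² = (3602 + (-8893 - 12212)) - 1*123² = (3602 - 21105) - 1*15129 = -17503 - 15129 = -32632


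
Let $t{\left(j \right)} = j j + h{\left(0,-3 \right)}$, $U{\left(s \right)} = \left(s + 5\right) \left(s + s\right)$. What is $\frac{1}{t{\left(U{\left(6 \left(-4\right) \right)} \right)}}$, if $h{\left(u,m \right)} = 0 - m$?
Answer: $\frac{1}{831747} \approx 1.2023 \cdot 10^{-6}$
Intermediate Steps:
$h{\left(u,m \right)} = - m$
$U{\left(s \right)} = 2 s \left(5 + s\right)$ ($U{\left(s \right)} = \left(5 + s\right) 2 s = 2 s \left(5 + s\right)$)
$t{\left(j \right)} = 3 + j^{2}$ ($t{\left(j \right)} = j j - -3 = j^{2} + 3 = 3 + j^{2}$)
$\frac{1}{t{\left(U{\left(6 \left(-4\right) \right)} \right)}} = \frac{1}{3 + \left(2 \cdot 6 \left(-4\right) \left(5 + 6 \left(-4\right)\right)\right)^{2}} = \frac{1}{3 + \left(2 \left(-24\right) \left(5 - 24\right)\right)^{2}} = \frac{1}{3 + \left(2 \left(-24\right) \left(-19\right)\right)^{2}} = \frac{1}{3 + 912^{2}} = \frac{1}{3 + 831744} = \frac{1}{831747}$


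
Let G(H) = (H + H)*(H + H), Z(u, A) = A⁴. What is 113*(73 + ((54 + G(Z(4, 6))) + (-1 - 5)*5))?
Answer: 759197393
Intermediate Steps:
G(H) = 4*H² (G(H) = (2*H)*(2*H) = 4*H²)
113*(73 + ((54 + G(Z(4, 6))) + (-1 - 5)*5)) = 113*(73 + ((54 + 4*(6⁴)²) + (-1 - 5)*5)) = 113*(73 + ((54 + 4*1296²) - 6*5)) = 113*(73 + ((54 + 4*1679616) - 30)) = 113*(73 + ((54 + 6718464) - 30)) = 113*(73 + (6718518 - 30)) = 113*(73 + 6718488) = 113*6718561 = 759197393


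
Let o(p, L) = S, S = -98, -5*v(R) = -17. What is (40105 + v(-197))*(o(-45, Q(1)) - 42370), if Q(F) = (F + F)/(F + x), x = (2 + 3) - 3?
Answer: -8516617656/5 ≈ -1.7033e+9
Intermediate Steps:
x = 2 (x = 5 - 3 = 2)
v(R) = 17/5 (v(R) = -⅕*(-17) = 17/5)
Q(F) = 2*F/(2 + F) (Q(F) = (F + F)/(F + 2) = (2*F)/(2 + F) = 2*F/(2 + F))
o(p, L) = -98
(40105 + v(-197))*(o(-45, Q(1)) - 42370) = (40105 + 17/5)*(-98 - 42370) = (200542/5)*(-42468) = -8516617656/5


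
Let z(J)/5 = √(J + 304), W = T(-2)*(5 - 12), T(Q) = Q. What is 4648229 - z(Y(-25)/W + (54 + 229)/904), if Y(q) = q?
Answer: 4648229 - 5*√3028569726/3164 ≈ 4.6481e+6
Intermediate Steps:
W = 14 (W = -2*(5 - 12) = -2*(-7) = 14)
z(J) = 5*√(304 + J) (z(J) = 5*√(J + 304) = 5*√(304 + J))
4648229 - z(Y(-25)/W + (54 + 229)/904) = 4648229 - 5*√(304 + (-25/14 + (54 + 229)/904)) = 4648229 - 5*√(304 + (-25*1/14 + 283*(1/904))) = 4648229 - 5*√(304 + (-25/14 + 283/904)) = 4648229 - 5*√(304 - 9319/6328) = 4648229 - 5*√(1914393/6328) = 4648229 - 5*√3028569726/3164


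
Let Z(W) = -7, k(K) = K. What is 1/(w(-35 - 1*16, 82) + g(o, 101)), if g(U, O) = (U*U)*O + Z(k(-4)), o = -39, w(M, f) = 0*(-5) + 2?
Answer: 1/153616 ≈ 6.5097e-6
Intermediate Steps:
w(M, f) = 2 (w(M, f) = 0 + 2 = 2)
g(U, O) = -7 + O*U² (g(U, O) = (U*U)*O - 7 = U²*O - 7 = O*U² - 7 = -7 + O*U²)
1/(w(-35 - 1*16, 82) + g(o, 101)) = 1/(2 + (-7 + 101*(-39)²)) = 1/(2 + (-7 + 101*1521)) = 1/(2 + (-7 + 153621)) = 1/(2 + 153614) = 1/153616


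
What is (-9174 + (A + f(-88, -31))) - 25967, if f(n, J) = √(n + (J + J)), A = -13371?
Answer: -48512 + 5*I*√6 ≈ -48512.0 + 12.247*I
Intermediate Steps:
f(n, J) = √(n + 2*J)
(-9174 + (A + f(-88, -31))) - 25967 = (-9174 + (-13371 + √(-88 + 2*(-31)))) - 25967 = (-9174 + (-13371 + √(-88 - 62))) - 25967 = (-9174 + (-13371 + √(-150))) - 25967 = (-9174 + (-13371 + 5*I*√6)) - 25967 = (-22545 + 5*I*√6) - 25967 = -48512 + 5*I*√6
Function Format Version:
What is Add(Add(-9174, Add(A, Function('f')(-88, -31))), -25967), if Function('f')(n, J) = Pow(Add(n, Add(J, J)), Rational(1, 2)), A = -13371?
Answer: Add(-48512, Mul(5, I, Pow(6, Rational(1, 2)))) ≈ Add(-48512., Mul(12.247, I))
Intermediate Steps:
Function('f')(n, J) = Pow(Add(n, Mul(2, J)), Rational(1, 2))
Add(Add(-9174, Add(A, Function('f')(-88, -31))), -25967) = Add(Add(-9174, Add(-13371, Pow(Add(-88, Mul(2, -31)), Rational(1, 2)))), -25967) = Add(Add(-9174, Add(-13371, Pow(Add(-88, -62), Rational(1, 2)))), -25967) = Add(Add(-9174, Add(-13371, Pow(-150, Rational(1, 2)))), -25967) = Add(Add(-9174, Add(-13371, Mul(5, I, Pow(6, Rational(1, 2))))), -25967) = Add(Add(-22545, Mul(5, I, Pow(6, Rational(1, 2)))), -25967) = Add(-48512, Mul(5, I, Pow(6, Rational(1, 2))))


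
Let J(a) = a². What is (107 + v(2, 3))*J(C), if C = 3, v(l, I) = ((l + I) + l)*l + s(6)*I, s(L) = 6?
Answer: 1251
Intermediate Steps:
v(l, I) = 6*I + l*(I + 2*l) (v(l, I) = ((l + I) + l)*l + 6*I = ((I + l) + l)*l + 6*I = (I + 2*l)*l + 6*I = l*(I + 2*l) + 6*I = 6*I + l*(I + 2*l))
(107 + v(2, 3))*J(C) = (107 + (2*2² + 6*3 + 3*2))*3² = (107 + (2*4 + 18 + 6))*9 = (107 + (8 + 18 + 6))*9 = (107 + 32)*9 = 139*9 = 1251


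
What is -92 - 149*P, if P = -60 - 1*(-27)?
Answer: 4825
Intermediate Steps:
P = -33 (P = -60 + 27 = -33)
-92 - 149*P = -92 - 149*(-33) = -92 + 4917 = 4825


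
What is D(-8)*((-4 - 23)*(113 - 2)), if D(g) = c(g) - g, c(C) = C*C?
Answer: -215784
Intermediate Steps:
c(C) = C**2
D(g) = g**2 - g
D(-8)*((-4 - 23)*(113 - 2)) = (-8*(-1 - 8))*((-4 - 23)*(113 - 2)) = (-8*(-9))*(-27*111) = 72*(-2997) = -215784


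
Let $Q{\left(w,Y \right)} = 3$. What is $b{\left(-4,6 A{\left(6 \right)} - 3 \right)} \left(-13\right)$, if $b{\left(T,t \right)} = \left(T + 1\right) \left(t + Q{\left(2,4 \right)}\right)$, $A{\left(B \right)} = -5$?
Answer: $-1170$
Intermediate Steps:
$b{\left(T,t \right)} = \left(1 + T\right) \left(3 + t\right)$ ($b{\left(T,t \right)} = \left(T + 1\right) \left(t + 3\right) = \left(1 + T\right) \left(3 + t\right)$)
$b{\left(-4,6 A{\left(6 \right)} - 3 \right)} \left(-13\right) = \left(3 + \left(6 \left(-5\right) - 3\right) + 3 \left(-4\right) - 4 \left(6 \left(-5\right) - 3\right)\right) \left(-13\right) = \left(3 - 33 - 12 - 4 \left(-30 - 3\right)\right) \left(-13\right) = \left(3 - 33 - 12 - -132\right) \left(-13\right) = \left(3 - 33 - 12 + 132\right) \left(-13\right) = 90 \left(-13\right) = -1170$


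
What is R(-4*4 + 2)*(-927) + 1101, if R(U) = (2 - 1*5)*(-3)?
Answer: -7242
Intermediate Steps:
R(U) = 9 (R(U) = (2 - 5)*(-3) = -3*(-3) = 9)
R(-4*4 + 2)*(-927) + 1101 = 9*(-927) + 1101 = -8343 + 1101 = -7242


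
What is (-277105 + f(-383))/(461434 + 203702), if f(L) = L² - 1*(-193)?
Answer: -130223/665136 ≈ -0.19578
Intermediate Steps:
f(L) = 193 + L² (f(L) = L² + 193 = 193 + L²)
(-277105 + f(-383))/(461434 + 203702) = (-277105 + (193 + (-383)²))/(461434 + 203702) = (-277105 + (193 + 146689))/665136 = (-277105 + 146882)*(1/665136) = -130223*1/665136 = -130223/665136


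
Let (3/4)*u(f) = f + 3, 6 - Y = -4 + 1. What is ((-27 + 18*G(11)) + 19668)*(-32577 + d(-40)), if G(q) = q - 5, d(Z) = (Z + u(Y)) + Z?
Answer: -644627109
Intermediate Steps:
Y = 9 (Y = 6 - (-4 + 1) = 6 - 1*(-3) = 6 + 3 = 9)
u(f) = 4 + 4*f/3 (u(f) = 4*(f + 3)/3 = 4*(3 + f)/3 = 4 + 4*f/3)
d(Z) = 16 + 2*Z (d(Z) = (Z + (4 + (4/3)*9)) + Z = (Z + (4 + 12)) + Z = (Z + 16) + Z = (16 + Z) + Z = 16 + 2*Z)
G(q) = -5 + q
((-27 + 18*G(11)) + 19668)*(-32577 + d(-40)) = ((-27 + 18*(-5 + 11)) + 19668)*(-32577 + (16 + 2*(-40))) = ((-27 + 18*6) + 19668)*(-32577 + (16 - 80)) = ((-27 + 108) + 19668)*(-32577 - 64) = (81 + 19668)*(-32641) = 19749*(-32641) = -644627109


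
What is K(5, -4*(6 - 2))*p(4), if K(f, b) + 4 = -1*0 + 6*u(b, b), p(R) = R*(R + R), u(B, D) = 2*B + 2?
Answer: -5888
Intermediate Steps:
u(B, D) = 2 + 2*B
p(R) = 2*R² (p(R) = R*(2*R) = 2*R²)
K(f, b) = 8 + 12*b (K(f, b) = -4 + (-1*0 + 6*(2 + 2*b)) = -4 + (0 + (12 + 12*b)) = -4 + (12 + 12*b) = 8 + 12*b)
K(5, -4*(6 - 2))*p(4) = (8 + 12*(-4*(6 - 2)))*(2*4²) = (8 + 12*(-4*4))*(2*16) = (8 + 12*(-16))*32 = (8 - 192)*32 = -184*32 = -5888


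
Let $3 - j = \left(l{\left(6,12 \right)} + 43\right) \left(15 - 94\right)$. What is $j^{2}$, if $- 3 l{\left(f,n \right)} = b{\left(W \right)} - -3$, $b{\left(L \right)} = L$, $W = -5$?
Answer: $\frac{107288164}{9} \approx 1.1921 \cdot 10^{7}$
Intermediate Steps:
$l{\left(f,n \right)} = \frac{2}{3}$ ($l{\left(f,n \right)} = - \frac{-5 - -3}{3} = - \frac{-5 + 3}{3} = \left(- \frac{1}{3}\right) \left(-2\right) = \frac{2}{3}$)
$j = \frac{10358}{3}$ ($j = 3 - \left(\frac{2}{3} + 43\right) \left(15 - 94\right) = 3 - \frac{131}{3} \left(-79\right) = 3 - - \frac{10349}{3} = 3 + \frac{10349}{3} = \frac{10358}{3} \approx 3452.7$)
$j^{2} = \left(\frac{10358}{3}\right)^{2} = \frac{107288164}{9}$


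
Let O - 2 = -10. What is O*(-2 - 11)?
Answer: 104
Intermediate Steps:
O = -8 (O = 2 - 10 = -8)
O*(-2 - 11) = -8*(-2 - 11) = -8*(-13) = 104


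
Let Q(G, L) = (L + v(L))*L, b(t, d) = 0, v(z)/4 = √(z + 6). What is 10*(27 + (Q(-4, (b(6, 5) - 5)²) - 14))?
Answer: 6380 + 1000*√31 ≈ 11948.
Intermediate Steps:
v(z) = 4*√(6 + z) (v(z) = 4*√(z + 6) = 4*√(6 + z))
Q(G, L) = L*(L + 4*√(6 + L)) (Q(G, L) = (L + 4*√(6 + L))*L = L*(L + 4*√(6 + L)))
10*(27 + (Q(-4, (b(6, 5) - 5)²) - 14)) = 10*(27 + ((0 - 5)²*((0 - 5)² + 4*√(6 + (0 - 5)²)) - 14)) = 10*(27 + ((-5)²*((-5)² + 4*√(6 + (-5)²)) - 14)) = 10*(27 + (25*(25 + 4*√(6 + 25)) - 14)) = 10*(27 + (25*(25 + 4*√31) - 14)) = 10*(27 + ((625 + 100*√31) - 14)) = 10*(27 + (611 + 100*√31)) = 10*(638 + 100*√31) = 6380 + 1000*√31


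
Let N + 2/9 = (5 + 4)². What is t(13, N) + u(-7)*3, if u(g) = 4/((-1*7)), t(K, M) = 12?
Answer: 72/7 ≈ 10.286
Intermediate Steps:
N = 727/9 (N = -2/9 + (5 + 4)² = -2/9 + 9² = -2/9 + 81 = 727/9 ≈ 80.778)
u(g) = -4/7 (u(g) = 4/(-7) = 4*(-⅐) = -4/7)
t(13, N) + u(-7)*3 = 12 - 4/7*3 = 12 - 12/7 = 72/7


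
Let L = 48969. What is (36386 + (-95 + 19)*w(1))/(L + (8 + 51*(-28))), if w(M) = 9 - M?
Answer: 35778/47549 ≈ 0.75245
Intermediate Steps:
(36386 + (-95 + 19)*w(1))/(L + (8 + 51*(-28))) = (36386 + (-95 + 19)*(9 - 1*1))/(48969 + (8 + 51*(-28))) = (36386 - 76*(9 - 1))/(48969 + (8 - 1428)) = (36386 - 76*8)/(48969 - 1420) = (36386 - 608)/47549 = 35778*(1/47549) = 35778/47549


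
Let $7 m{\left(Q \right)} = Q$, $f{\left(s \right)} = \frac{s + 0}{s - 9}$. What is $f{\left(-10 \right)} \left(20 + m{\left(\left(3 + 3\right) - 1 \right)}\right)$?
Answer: $\frac{1450}{133} \approx 10.902$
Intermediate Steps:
$f{\left(s \right)} = \frac{s}{-9 + s}$
$m{\left(Q \right)} = \frac{Q}{7}$
$f{\left(-10 \right)} \left(20 + m{\left(\left(3 + 3\right) - 1 \right)}\right) = - \frac{10}{-9 - 10} \left(20 + \frac{\left(3 + 3\right) - 1}{7}\right) = - \frac{10}{-19} \left(20 + \frac{6 - 1}{7}\right) = \left(-10\right) \left(- \frac{1}{19}\right) \left(20 + \frac{1}{7} \cdot 5\right) = \frac{10 \left(20 + \frac{5}{7}\right)}{19} = \frac{10}{19} \cdot \frac{145}{7} = \frac{1450}{133}$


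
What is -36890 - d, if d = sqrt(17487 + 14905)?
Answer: -36890 - 2*sqrt(8098) ≈ -37070.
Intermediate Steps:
d = 2*sqrt(8098) (d = sqrt(32392) = 2*sqrt(8098) ≈ 179.98)
-36890 - d = -36890 - 2*sqrt(8098)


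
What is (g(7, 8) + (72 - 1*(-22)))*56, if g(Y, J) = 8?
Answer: 5712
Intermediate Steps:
(g(7, 8) + (72 - 1*(-22)))*56 = (8 + (72 - 1*(-22)))*56 = (8 + (72 + 22))*56 = (8 + 94)*56 = 102*56 = 5712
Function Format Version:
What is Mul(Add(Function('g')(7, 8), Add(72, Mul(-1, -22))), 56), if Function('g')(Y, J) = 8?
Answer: 5712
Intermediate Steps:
Mul(Add(Function('g')(7, 8), Add(72, Mul(-1, -22))), 56) = Mul(Add(8, Add(72, Mul(-1, -22))), 56) = Mul(Add(8, Add(72, 22)), 56) = Mul(Add(8, 94), 56) = Mul(102, 56) = 5712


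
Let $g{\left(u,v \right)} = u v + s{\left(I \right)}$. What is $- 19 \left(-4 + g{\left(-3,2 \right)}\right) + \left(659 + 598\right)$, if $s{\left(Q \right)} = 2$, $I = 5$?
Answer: $1409$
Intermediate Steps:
$g{\left(u,v \right)} = 2 + u v$ ($g{\left(u,v \right)} = u v + 2 = 2 + u v$)
$- 19 \left(-4 + g{\left(-3,2 \right)}\right) + \left(659 + 598\right) = - 19 \left(-4 + \left(2 - 6\right)\right) + \left(659 + 598\right) = - 19 \left(-4 + \left(2 - 6\right)\right) + 1257 = - 19 \left(-4 - 4\right) + 1257 = \left(-19\right) \left(-8\right) + 1257 = 152 + 1257 = 1409$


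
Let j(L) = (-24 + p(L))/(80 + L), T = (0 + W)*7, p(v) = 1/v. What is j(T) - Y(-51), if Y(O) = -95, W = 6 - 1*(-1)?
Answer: 599320/6321 ≈ 94.814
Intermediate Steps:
W = 7 (W = 6 + 1 = 7)
T = 49 (T = (0 + 7)*7 = 7*7 = 49)
j(L) = (-24 + 1/L)/(80 + L)
j(T) - Y(-51) = (1 - 24*49)/(49*(80 + 49)) - 1*(-95) = (1/49)*(1 - 1176)/129 + 95 = (1/49)*(1/129)*(-1175) + 95 = -1175/6321 + 95 = 599320/6321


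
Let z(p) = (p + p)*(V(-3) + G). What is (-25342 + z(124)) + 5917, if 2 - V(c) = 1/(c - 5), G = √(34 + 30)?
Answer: -16914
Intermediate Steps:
G = 8 (G = √64 = 8)
V(c) = 2 - 1/(-5 + c) (V(c) = 2 - 1/(c - 5) = 2 - 1/(-5 + c))
z(p) = 81*p/4 (z(p) = (p + p)*((-11 + 2*(-3))/(-5 - 3) + 8) = (2*p)*((-11 - 6)/(-8) + 8) = (2*p)*(-⅛*(-17) + 8) = (2*p)*(17/8 + 8) = (2*p)*(81/8) = 81*p/4)
(-25342 + z(124)) + 5917 = (-25342 + (81/4)*124) + 5917 = (-25342 + 2511) + 5917 = -22831 + 5917 = -16914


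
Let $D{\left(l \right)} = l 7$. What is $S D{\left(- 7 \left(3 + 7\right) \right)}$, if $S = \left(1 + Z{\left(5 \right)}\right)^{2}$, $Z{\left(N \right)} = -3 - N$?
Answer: $-24010$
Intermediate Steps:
$D{\left(l \right)} = 7 l$
$S = 49$ ($S = \left(1 - 8\right)^{2} = \left(-7\right)^{2} = 49$)
$S D{\left(- 7 \left(3 + 7\right) \right)} = 49 \cdot 7 \left(- 7 \left(3 + 7\right)\right) = 49 \cdot 7 \left(\left(-7\right) 10\right) = 49 \cdot 7 \left(-70\right) = 49 \left(-490\right) = -24010$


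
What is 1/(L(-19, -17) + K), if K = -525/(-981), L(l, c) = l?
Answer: -327/6038 ≈ -0.054157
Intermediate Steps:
K = 175/327 (K = -525*(-1/981) = 175/327 ≈ 0.53517)
1/(L(-19, -17) + K) = 1/(-19 + 175/327) = 1/(-6038/327) = -327/6038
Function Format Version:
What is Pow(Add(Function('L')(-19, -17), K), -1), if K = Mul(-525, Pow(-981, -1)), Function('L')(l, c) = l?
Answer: Rational(-327, 6038) ≈ -0.054157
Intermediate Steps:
K = Rational(175, 327) (K = Mul(-525, Rational(-1, 981)) = Rational(175, 327) ≈ 0.53517)
Pow(Add(Function('L')(-19, -17), K), -1) = Pow(Add(-19, Rational(175, 327)), -1) = Pow(Rational(-6038, 327), -1) = Rational(-327, 6038)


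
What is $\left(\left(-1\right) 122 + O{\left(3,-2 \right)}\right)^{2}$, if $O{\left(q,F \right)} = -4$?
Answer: $15876$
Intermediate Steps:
$\left(\left(-1\right) 122 + O{\left(3,-2 \right)}\right)^{2} = \left(\left(-1\right) 122 - 4\right)^{2} = \left(-122 - 4\right)^{2} = \left(-126\right)^{2} = 15876$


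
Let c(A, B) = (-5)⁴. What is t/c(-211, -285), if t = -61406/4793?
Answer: -61406/2995625 ≈ -0.020499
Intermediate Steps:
c(A, B) = 625
t = -61406/4793 (t = -61406*1/4793 = -61406/4793 ≈ -12.812)
t/c(-211, -285) = -61406/4793/625 = -61406/4793*1/625 = -61406/2995625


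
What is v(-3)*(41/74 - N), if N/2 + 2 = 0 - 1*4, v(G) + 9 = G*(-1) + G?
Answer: -8361/74 ≈ -112.99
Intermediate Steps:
v(G) = -9 (v(G) = -9 + (G*(-1) + G) = -9 + (-G + G) = -9 + 0 = -9)
N = -12 (N = -4 + 2*(0 - 1*4) = -4 + 2*(0 - 4) = -4 + 2*(-4) = -4 - 8 = -12)
v(-3)*(41/74 - N) = -9*(41/74 - 1*(-12)) = -9*(41*(1/74) + 12) = -9*(41/74 + 12) = -9*929/74 = -8361/74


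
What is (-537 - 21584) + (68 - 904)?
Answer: -22957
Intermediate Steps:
(-537 - 21584) + (68 - 904) = -22121 - 836 = -22957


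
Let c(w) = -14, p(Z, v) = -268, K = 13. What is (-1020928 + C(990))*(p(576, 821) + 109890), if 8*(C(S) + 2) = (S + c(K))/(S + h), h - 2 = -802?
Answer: -10632050216758/95 ≈ -1.1192e+11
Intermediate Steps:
h = -800 (h = 2 - 802 = -800)
C(S) = -2 + (-14 + S)/(8*(-800 + S)) (C(S) = -2 + ((S - 14)/(S - 800))/8 = -2 + ((-14 + S)/(-800 + S))/8 = -2 + (-14 + S)/(8*(-800 + S)))
(-1020928 + C(990))*(p(576, 821) + 109890) = (-1020928 + 3*(4262 - 5*990)/(8*(-800 + 990)))*(-268 + 109890) = (-1020928 + (3/8)*(4262 - 4950)/190)*109622 = (-1020928 + (3/8)*(1/190)*(-688))*109622 = (-1020928 - 129/95)*109622 = -96988289/95*109622 = -10632050216758/95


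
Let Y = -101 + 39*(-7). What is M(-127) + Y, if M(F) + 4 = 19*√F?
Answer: -378 + 19*I*√127 ≈ -378.0 + 214.12*I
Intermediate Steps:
Y = -374 (Y = -101 - 273 = -374)
M(F) = -4 + 19*√F
M(-127) + Y = (-4 + 19*√(-127)) - 374 = (-4 + 19*(I*√127)) - 374 = (-4 + 19*I*√127) - 374 = -378 + 19*I*√127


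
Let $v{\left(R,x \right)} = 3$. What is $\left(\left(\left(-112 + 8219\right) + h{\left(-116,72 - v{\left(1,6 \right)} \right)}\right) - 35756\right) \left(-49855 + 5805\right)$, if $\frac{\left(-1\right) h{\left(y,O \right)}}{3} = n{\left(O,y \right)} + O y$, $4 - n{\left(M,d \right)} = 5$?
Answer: $160077700$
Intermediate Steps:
$n{\left(M,d \right)} = -1$ ($n{\left(M,d \right)} = 4 - 5 = -1$)
$h{\left(y,O \right)} = 3 - 3 O y$ ($h{\left(y,O \right)} = - 3 \left(-1 + O y\right) = 3 - 3 O y$)
$\left(\left(\left(-112 + 8219\right) + h{\left(-116,72 - v{\left(1,6 \right)} \right)}\right) - 35756\right) \left(-49855 + 5805\right) = \left(\left(\left(-112 + 8219\right) - \left(-3 + 3 \left(72 - 3\right) \left(-116\right)\right)\right) - 35756\right) \left(-49855 + 5805\right) = \left(\left(8107 - \left(-3 + 3 \left(72 - 3\right) \left(-116\right)\right)\right) - 35756\right) \left(-44050\right) = \left(\left(8107 - \left(-3 + 207 \left(-116\right)\right)\right) - 35756\right) \left(-44050\right) = \left(\left(8107 + \left(3 + 24012\right)\right) - 35756\right) \left(-44050\right) = \left(\left(8107 + 24015\right) - 35756\right) \left(-44050\right) = \left(32122 - 35756\right) \left(-44050\right) = \left(-3634\right) \left(-44050\right) = 160077700$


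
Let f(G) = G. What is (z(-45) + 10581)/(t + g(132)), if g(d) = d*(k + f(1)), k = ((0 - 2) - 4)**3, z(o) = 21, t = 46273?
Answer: 10602/17893 ≈ 0.59252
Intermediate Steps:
k = -216 (k = (-2 - 4)**3 = (-6)**3 = -216)
g(d) = -215*d (g(d) = d*(-216 + 1) = d*(-215) = -215*d)
(z(-45) + 10581)/(t + g(132)) = (21 + 10581)/(46273 - 215*132) = 10602/(46273 - 28380) = 10602/17893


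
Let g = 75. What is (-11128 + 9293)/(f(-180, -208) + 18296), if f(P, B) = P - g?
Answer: -1835/18041 ≈ -0.10171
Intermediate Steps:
f(P, B) = -75 + P (f(P, B) = P - 1*75 = P - 75 = -75 + P)
(-11128 + 9293)/(f(-180, -208) + 18296) = (-11128 + 9293)/((-75 - 180) + 18296) = -1835/(-255 + 18296) = -1835/18041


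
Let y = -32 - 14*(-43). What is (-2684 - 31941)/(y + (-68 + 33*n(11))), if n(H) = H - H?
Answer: -34625/502 ≈ -68.974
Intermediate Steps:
n(H) = 0
y = 570 (y = -32 + 602 = 570)
(-2684 - 31941)/(y + (-68 + 33*n(11))) = (-2684 - 31941)/(570 + (-68 + 33*0)) = -34625/(570 + (-68 + 0)) = -34625/(570 - 68) = -34625/502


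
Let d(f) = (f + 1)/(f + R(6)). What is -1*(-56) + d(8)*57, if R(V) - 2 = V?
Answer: 1409/16 ≈ 88.063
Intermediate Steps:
R(V) = 2 + V
d(f) = (1 + f)/(8 + f) (d(f) = (f + 1)/(f + (2 + 6)) = (1 + f)/(f + 8) = (1 + f)/(8 + f))
-1*(-56) + d(8)*57 = -1*(-56) + ((1 + 8)/(8 + 8))*57 = 56 + (9/16)*57 = 56 + 513/16 = 1409/16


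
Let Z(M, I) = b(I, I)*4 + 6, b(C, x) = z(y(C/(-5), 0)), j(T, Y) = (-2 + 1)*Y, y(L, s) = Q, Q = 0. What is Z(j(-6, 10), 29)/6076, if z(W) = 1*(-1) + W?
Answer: 1/3038 ≈ 0.00032916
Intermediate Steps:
y(L, s) = 0
z(W) = -1 + W
j(T, Y) = -Y
b(C, x) = -1 (b(C, x) = -1 + 0 = -1)
Z(M, I) = 2 (Z(M, I) = -1*4 + 6 = -4 + 6 = 2)
Z(j(-6, 10), 29)/6076 = 2/6076 = 2*(1/6076) = 1/3038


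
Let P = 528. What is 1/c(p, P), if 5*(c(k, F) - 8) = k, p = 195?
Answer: 1/47 ≈ 0.021277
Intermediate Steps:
c(k, F) = 8 + k/5
1/c(p, P) = 1/(8 + (⅕)*195) = 1/(8 + 39) = 1/47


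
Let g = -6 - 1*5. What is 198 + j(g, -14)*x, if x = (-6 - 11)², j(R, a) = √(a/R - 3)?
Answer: 198 + 289*I*√209/11 ≈ 198.0 + 379.82*I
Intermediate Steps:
g = -11 (g = -6 - 5 = -11)
j(R, a) = √(-3 + a/R)
x = 289 (x = (-17)² = 289)
198 + j(g, -14)*x = 198 + √(-3 - 14/(-11))*289 = 198 + √(-3 - 14*(-1/11))*289 = 198 + √(-3 + 14/11)*289 = 198 + √(-19/11)*289 = 198 + (I*√209/11)*289 = 198 + 289*I*√209/11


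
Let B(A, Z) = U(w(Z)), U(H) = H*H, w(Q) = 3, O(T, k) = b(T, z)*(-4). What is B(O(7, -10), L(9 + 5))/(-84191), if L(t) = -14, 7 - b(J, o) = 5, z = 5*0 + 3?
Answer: -9/84191 ≈ -0.00010690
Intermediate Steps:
z = 3 (z = 0 + 3 = 3)
b(J, o) = 2 (b(J, o) = 7 - 1*5 = 7 - 5 = 2)
O(T, k) = -8 (O(T, k) = 2*(-4) = -8)
U(H) = H**2
B(A, Z) = 9 (B(A, Z) = 3**2 = 9)
B(O(7, -10), L(9 + 5))/(-84191) = 9/(-84191) = 9*(-1/84191) = -9/84191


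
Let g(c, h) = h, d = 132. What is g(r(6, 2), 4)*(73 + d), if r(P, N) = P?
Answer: 820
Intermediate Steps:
g(r(6, 2), 4)*(73 + d) = 4*(73 + 132) = 4*205 = 820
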